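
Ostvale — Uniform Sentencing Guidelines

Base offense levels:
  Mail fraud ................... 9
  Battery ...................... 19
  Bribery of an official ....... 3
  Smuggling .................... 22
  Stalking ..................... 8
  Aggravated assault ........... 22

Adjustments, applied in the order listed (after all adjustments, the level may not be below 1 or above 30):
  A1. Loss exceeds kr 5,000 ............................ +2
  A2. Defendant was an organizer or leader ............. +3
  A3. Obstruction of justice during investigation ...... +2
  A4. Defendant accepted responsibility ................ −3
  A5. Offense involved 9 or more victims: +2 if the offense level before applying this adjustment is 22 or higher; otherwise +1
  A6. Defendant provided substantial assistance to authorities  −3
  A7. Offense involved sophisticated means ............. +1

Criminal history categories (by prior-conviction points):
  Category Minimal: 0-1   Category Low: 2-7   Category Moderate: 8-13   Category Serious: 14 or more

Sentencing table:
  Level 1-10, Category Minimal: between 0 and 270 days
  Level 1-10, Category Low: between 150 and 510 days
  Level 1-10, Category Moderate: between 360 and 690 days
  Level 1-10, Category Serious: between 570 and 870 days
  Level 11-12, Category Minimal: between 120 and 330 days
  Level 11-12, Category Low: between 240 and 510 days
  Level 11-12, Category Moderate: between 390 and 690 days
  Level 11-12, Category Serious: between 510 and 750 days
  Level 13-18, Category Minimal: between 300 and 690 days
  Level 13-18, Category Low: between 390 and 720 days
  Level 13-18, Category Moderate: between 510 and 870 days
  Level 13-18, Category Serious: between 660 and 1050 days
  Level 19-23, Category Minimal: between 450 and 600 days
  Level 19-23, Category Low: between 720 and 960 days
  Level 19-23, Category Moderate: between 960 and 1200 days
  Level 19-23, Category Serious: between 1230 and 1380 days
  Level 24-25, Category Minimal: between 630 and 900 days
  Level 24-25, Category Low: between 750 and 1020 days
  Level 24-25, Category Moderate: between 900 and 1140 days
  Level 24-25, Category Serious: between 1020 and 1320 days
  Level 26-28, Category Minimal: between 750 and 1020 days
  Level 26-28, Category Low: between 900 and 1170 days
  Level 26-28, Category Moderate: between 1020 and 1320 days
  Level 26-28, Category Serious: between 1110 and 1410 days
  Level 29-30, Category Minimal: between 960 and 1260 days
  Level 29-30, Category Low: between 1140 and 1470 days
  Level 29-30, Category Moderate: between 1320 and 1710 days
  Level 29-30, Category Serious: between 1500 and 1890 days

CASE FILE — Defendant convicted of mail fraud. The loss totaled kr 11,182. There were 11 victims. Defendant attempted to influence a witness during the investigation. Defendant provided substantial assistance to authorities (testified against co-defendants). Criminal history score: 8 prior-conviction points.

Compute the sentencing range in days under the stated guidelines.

Base offense level for mail fraud: 9.
A1 applies: 9 + 2 = 11.
A3 applies: 11 + 2 = 13.
A4 does not apply.
A5 applies (level before this adjustment is 13 < 22, so +1): 13 + 1 = 14.
A6 applies: 14 − 3 = 11.
A7 does not apply.
Final offense level: 11.
Criminal history: 8 prior points → Category Moderate (8-13).
Level 11 falls in the 11-12 band.
Grid: Level 11-12 × Category Moderate = 390-690 days.

390-690 days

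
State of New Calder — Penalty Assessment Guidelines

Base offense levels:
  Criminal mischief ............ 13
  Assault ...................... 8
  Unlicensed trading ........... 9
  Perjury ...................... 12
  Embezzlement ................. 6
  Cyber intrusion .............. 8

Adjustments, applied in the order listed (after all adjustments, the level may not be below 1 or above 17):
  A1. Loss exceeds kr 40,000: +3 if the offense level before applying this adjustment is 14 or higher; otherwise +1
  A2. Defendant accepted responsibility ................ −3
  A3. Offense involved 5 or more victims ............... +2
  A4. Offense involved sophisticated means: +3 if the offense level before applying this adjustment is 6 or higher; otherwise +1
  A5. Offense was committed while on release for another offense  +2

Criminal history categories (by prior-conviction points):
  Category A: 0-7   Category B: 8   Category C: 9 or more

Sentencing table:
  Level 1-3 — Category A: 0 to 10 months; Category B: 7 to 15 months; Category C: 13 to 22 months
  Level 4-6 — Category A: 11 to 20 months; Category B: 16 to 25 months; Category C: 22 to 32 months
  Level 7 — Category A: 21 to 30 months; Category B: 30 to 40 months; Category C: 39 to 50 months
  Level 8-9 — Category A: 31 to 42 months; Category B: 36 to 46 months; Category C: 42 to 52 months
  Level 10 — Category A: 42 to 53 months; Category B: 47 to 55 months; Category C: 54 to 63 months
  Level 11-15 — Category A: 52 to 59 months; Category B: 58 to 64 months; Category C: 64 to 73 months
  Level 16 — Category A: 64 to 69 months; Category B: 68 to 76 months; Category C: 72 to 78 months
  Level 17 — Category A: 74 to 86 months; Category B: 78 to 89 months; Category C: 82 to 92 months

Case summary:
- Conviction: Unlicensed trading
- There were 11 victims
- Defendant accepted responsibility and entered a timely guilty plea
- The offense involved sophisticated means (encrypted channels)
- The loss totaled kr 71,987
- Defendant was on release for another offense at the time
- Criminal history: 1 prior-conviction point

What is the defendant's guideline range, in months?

Base offense level for unlicensed trading: 9.
A1 applies (level before this adjustment is 9 < 14, so +1): 9 + 1 = 10.
A2 applies: 10 − 3 = 7.
A3 applies: 7 + 2 = 9.
A4 applies (level before this adjustment is 9 ≥ 6, so +3): 9 + 3 = 12.
A5 applies: 12 + 2 = 14.
Final offense level: 14.
Criminal history: 1 prior point → Category A (0-7).
Level 14 falls in the 11-15 band.
Grid: Level 11-15 × Category A = 52-59 months.

52-59 months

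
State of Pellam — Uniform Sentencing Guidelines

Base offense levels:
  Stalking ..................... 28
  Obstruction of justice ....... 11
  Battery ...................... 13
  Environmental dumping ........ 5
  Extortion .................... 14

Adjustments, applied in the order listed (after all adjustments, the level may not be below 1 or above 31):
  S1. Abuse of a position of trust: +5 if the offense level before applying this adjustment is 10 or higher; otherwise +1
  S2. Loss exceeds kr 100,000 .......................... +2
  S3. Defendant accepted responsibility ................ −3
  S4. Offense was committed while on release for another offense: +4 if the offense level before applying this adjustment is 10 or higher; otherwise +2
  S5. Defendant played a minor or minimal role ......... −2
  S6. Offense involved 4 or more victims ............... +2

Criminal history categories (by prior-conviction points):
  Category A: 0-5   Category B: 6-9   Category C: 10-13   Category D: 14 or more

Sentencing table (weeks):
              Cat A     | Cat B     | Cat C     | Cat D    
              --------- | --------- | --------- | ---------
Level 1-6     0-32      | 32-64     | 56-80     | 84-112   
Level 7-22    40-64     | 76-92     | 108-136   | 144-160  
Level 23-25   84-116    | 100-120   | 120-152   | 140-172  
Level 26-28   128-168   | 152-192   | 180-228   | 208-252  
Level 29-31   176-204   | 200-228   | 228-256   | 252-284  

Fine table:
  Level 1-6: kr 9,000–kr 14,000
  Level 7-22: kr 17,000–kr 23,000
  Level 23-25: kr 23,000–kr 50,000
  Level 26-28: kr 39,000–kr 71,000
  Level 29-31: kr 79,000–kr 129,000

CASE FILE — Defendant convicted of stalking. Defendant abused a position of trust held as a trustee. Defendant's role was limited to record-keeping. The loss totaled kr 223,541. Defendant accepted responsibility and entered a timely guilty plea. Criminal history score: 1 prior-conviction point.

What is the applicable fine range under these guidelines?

kr 79,000–kr 129,000

Base offense level for stalking: 28.
S1 applies (level before this adjustment is 28 ≥ 10, so +5): 28 + 5 = 33.
S2 applies: 33 + 2 = 35.
S3 applies: 35 − 3 = 32.
S5 applies: 32 − 2 = 30.
Final offense level: 30.
Level 30 falls in the 29-31 band.
Fine table: Level 29-31 → kr 79,000–kr 129,000.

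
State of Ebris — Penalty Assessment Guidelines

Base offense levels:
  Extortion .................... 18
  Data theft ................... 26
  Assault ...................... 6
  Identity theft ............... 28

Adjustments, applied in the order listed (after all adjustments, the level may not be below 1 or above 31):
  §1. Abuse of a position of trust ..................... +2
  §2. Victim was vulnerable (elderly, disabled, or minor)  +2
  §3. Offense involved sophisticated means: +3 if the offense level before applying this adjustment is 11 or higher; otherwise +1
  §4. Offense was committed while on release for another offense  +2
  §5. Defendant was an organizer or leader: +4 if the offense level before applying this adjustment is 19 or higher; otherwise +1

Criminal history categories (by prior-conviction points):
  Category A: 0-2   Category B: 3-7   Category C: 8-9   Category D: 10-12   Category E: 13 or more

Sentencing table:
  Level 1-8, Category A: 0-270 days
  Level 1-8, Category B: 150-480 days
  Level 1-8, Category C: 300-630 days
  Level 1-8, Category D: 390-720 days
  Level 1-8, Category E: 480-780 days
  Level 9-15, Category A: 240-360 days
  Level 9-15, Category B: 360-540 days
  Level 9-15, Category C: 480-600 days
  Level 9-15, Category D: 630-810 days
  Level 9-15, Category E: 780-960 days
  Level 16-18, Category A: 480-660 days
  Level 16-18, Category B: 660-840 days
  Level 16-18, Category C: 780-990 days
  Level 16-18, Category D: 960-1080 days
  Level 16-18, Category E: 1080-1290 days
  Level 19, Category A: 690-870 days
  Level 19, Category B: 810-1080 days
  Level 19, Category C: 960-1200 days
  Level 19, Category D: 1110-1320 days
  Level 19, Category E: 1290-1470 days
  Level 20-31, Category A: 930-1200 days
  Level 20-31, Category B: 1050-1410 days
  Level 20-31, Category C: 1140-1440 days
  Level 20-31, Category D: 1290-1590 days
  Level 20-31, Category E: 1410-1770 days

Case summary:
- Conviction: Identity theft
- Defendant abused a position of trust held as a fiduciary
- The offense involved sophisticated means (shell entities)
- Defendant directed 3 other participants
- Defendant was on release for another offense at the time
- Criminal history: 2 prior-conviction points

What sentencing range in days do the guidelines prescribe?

Base offense level for identity theft: 28.
§1 applies: 28 + 2 = 30.
§3 applies (level before this adjustment is 30 ≥ 11, so +3): 30 + 3 = 33.
§4 applies: 33 + 2 = 35.
§5 applies (level before this adjustment is 35 ≥ 19, so +4): 35 + 4 = 39.
Level 39 exceeds the maximum of 31; capped at 31.
Final offense level: 31.
Criminal history: 2 prior points → Category A (0-2).
Level 31 falls in the 20-31 band.
Grid: Level 20-31 × Category A = 930-1200 days.

930-1200 days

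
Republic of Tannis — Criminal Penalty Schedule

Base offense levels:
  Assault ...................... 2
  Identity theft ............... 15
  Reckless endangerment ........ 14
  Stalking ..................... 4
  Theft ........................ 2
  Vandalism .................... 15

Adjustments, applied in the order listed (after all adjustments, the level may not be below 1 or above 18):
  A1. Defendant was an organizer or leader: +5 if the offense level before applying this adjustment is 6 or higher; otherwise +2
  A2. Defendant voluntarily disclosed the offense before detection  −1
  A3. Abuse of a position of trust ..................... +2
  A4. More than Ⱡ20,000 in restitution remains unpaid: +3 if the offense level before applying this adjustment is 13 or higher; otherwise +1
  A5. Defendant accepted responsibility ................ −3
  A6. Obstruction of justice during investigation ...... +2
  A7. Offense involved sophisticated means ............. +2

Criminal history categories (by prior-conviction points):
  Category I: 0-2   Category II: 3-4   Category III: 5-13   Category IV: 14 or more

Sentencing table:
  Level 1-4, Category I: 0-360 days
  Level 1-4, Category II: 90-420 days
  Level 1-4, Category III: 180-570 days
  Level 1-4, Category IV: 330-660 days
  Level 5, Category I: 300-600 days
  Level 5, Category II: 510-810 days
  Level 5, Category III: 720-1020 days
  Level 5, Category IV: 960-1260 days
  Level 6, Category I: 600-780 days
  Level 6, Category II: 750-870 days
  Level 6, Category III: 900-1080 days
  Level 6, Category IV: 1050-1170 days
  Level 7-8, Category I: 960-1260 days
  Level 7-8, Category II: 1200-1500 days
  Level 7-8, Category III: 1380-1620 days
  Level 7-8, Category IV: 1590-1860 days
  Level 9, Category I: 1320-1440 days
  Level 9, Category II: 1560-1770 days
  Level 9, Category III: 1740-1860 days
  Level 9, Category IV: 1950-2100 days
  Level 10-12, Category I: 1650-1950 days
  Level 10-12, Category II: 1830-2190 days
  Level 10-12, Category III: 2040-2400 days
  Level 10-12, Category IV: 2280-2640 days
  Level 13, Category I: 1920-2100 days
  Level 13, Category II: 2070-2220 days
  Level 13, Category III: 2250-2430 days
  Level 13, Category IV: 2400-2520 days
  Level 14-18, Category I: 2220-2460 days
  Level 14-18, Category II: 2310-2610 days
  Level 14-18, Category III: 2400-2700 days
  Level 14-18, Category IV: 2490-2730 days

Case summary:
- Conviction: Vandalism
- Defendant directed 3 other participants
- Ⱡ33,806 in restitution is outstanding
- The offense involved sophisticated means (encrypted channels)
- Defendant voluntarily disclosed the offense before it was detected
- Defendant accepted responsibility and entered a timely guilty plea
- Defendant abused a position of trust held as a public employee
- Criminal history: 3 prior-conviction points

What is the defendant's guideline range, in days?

2310-2610 days

Base offense level for vandalism: 15.
A1 applies (level before this adjustment is 15 ≥ 6, so +5): 15 + 5 = 20.
A2 applies: 20 − 1 = 19.
A3 applies: 19 + 2 = 21.
A4 applies (level before this adjustment is 21 ≥ 13, so +3): 21 + 3 = 24.
A5 applies: 24 − 3 = 21.
A7 applies: 21 + 2 = 23.
Level 23 exceeds the maximum of 18; capped at 18.
Final offense level: 18.
Criminal history: 3 prior points → Category II (3-4).
Level 18 falls in the 14-18 band.
Grid: Level 14-18 × Category II = 2310-2610 days.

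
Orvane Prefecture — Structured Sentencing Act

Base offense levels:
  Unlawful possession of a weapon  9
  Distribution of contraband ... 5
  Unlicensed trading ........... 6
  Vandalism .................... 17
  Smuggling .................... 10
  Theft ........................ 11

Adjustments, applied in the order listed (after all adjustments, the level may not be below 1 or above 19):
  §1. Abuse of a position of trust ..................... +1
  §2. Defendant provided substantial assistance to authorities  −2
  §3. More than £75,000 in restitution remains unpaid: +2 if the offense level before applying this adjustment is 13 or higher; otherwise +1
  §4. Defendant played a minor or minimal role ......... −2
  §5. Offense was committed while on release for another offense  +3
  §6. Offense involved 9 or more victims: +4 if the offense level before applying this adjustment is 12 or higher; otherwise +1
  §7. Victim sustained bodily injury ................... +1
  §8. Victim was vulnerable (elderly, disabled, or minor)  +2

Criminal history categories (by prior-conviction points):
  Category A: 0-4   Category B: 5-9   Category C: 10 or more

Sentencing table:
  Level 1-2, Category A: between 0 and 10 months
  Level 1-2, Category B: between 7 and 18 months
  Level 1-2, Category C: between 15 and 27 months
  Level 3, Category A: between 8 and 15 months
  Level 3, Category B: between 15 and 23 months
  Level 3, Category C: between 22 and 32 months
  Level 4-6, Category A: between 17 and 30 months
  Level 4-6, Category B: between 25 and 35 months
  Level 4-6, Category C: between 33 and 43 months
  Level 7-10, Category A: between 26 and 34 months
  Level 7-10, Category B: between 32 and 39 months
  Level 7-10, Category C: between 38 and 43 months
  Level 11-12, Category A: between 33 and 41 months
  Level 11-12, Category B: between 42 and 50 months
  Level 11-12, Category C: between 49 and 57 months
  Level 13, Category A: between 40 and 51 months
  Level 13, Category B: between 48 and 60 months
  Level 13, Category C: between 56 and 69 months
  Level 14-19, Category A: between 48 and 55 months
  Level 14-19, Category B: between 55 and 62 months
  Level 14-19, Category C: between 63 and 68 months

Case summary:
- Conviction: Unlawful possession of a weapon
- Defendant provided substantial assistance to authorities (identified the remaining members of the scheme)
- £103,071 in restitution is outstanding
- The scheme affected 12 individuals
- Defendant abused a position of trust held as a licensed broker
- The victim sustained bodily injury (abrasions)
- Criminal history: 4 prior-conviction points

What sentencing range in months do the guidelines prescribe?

Base offense level for unlawful possession of a weapon: 9.
§1 applies: 9 + 1 = 10.
§2 applies: 10 − 2 = 8.
§3 applies (level before this adjustment is 8 < 13, so +1): 8 + 1 = 9.
§6 applies (level before this adjustment is 9 < 12, so +1): 9 + 1 = 10.
§7 applies: 10 + 1 = 11.
§8 does not apply.
Final offense level: 11.
Criminal history: 4 prior points → Category A (0-4).
Level 11 falls in the 11-12 band.
Grid: Level 11-12 × Category A = 33-41 months.

33-41 months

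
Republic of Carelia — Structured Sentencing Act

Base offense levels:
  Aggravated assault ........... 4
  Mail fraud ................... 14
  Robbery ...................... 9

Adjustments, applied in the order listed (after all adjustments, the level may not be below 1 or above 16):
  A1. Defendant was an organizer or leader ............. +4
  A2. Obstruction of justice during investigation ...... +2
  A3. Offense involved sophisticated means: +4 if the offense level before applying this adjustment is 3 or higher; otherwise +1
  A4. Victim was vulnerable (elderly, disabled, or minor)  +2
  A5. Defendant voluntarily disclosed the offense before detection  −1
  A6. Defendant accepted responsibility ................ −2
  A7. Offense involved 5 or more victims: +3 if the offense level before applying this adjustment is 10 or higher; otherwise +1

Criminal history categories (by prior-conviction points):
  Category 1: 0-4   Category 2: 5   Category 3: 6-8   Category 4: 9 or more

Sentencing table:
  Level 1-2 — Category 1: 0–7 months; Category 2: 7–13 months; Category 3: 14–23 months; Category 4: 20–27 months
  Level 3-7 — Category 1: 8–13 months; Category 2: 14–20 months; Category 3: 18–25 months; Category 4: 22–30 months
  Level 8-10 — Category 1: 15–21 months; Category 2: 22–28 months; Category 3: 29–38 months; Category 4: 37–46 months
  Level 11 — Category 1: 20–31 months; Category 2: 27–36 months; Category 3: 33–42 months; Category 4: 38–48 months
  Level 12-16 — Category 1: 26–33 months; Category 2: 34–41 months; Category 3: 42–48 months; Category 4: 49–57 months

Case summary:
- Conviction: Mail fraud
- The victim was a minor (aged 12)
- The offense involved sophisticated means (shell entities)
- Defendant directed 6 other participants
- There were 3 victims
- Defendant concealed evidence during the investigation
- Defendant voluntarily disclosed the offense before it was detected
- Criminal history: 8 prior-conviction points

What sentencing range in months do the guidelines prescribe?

42-48 months

Base offense level for mail fraud: 14.
A1 applies: 14 + 4 = 18.
A2 applies: 18 + 2 = 20.
A3 applies (level before this adjustment is 20 ≥ 3, so +4): 20 + 4 = 24.
A4 applies: 24 + 2 = 26.
A5 applies: 26 − 1 = 25.
A6 does not apply.
Level 25 exceeds the maximum of 16; capped at 16.
Final offense level: 16.
Criminal history: 8 prior points → Category 3 (6-8).
Level 16 falls in the 12-16 band.
Grid: Level 12-16 × Category 3 = 42-48 months.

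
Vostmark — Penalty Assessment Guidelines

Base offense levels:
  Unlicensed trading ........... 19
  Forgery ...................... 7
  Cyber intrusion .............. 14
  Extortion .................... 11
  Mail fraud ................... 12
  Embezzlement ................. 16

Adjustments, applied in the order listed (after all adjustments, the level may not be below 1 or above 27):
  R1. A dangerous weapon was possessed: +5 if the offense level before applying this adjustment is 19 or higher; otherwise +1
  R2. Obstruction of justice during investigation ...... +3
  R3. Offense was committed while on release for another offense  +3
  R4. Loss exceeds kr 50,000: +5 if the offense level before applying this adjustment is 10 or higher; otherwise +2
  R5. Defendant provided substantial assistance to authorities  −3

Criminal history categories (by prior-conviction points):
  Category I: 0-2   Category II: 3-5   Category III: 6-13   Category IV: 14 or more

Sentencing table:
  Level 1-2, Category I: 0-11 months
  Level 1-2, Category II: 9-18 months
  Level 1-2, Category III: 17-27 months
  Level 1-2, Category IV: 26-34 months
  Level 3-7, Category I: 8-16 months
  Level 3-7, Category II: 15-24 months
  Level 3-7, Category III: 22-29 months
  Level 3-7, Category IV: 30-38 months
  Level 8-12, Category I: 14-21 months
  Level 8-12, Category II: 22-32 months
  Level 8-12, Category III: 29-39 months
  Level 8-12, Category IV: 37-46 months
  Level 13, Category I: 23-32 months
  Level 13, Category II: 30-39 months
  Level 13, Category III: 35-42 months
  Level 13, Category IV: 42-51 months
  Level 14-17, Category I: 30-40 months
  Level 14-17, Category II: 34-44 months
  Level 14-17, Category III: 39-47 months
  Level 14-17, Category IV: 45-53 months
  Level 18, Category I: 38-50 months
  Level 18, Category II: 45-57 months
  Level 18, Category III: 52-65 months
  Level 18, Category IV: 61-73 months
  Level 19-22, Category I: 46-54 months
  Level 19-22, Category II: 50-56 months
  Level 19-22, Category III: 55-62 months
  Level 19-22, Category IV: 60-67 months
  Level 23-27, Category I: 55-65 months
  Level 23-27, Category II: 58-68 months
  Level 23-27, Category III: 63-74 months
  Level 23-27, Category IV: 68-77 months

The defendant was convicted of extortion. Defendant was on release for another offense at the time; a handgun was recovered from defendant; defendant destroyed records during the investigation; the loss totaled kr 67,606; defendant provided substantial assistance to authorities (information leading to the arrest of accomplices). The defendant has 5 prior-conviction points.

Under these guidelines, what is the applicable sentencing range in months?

50-56 months

Base offense level for extortion: 11.
R1 applies (level before this adjustment is 11 < 19, so +1): 11 + 1 = 12.
R2 applies: 12 + 3 = 15.
R3 applies: 15 + 3 = 18.
R4 applies (level before this adjustment is 18 ≥ 10, so +5): 18 + 5 = 23.
R5 applies: 23 − 3 = 20.
Final offense level: 20.
Criminal history: 5 prior points → Category II (3-5).
Level 20 falls in the 19-22 band.
Grid: Level 19-22 × Category II = 50-56 months.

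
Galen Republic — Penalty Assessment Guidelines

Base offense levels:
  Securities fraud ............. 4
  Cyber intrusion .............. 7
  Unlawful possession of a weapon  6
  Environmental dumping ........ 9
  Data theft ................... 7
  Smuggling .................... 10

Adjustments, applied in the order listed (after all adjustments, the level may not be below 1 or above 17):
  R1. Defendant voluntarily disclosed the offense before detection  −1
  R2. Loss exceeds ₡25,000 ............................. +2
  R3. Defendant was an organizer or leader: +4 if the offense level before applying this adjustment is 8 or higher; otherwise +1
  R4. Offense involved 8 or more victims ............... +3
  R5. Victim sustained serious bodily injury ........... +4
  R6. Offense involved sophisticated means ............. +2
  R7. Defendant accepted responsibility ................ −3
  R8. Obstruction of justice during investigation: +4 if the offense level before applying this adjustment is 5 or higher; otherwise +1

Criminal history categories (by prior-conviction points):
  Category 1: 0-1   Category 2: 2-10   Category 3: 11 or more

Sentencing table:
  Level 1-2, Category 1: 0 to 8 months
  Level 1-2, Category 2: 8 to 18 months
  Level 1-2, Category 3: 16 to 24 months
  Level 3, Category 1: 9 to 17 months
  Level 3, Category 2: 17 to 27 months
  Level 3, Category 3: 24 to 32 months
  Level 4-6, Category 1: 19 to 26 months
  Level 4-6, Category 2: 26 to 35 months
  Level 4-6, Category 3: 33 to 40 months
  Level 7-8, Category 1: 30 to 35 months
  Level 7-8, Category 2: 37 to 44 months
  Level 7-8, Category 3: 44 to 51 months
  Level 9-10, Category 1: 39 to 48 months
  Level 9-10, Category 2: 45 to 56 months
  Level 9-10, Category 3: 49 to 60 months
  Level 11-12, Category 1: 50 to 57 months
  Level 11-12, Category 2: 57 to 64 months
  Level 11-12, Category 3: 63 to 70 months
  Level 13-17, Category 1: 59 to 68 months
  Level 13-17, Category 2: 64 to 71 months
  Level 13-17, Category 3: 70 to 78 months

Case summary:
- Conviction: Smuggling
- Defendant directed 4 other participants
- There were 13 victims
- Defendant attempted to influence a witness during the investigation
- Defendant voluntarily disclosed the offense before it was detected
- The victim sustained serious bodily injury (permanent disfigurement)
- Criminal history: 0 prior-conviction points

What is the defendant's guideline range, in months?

59-68 months

Base offense level for smuggling: 10.
R1 applies: 10 − 1 = 9.
R2 does not apply.
R3 applies (level before this adjustment is 9 ≥ 8, so +4): 9 + 4 = 13.
R4 applies: 13 + 3 = 16.
R5 applies: 16 + 4 = 20.
R7 does not apply.
R8 applies (level before this adjustment is 20 ≥ 5, so +4): 20 + 4 = 24.
Level 24 exceeds the maximum of 17; capped at 17.
Final offense level: 17.
Criminal history: 0 prior points → Category 1 (0-1).
Level 17 falls in the 13-17 band.
Grid: Level 13-17 × Category 1 = 59-68 months.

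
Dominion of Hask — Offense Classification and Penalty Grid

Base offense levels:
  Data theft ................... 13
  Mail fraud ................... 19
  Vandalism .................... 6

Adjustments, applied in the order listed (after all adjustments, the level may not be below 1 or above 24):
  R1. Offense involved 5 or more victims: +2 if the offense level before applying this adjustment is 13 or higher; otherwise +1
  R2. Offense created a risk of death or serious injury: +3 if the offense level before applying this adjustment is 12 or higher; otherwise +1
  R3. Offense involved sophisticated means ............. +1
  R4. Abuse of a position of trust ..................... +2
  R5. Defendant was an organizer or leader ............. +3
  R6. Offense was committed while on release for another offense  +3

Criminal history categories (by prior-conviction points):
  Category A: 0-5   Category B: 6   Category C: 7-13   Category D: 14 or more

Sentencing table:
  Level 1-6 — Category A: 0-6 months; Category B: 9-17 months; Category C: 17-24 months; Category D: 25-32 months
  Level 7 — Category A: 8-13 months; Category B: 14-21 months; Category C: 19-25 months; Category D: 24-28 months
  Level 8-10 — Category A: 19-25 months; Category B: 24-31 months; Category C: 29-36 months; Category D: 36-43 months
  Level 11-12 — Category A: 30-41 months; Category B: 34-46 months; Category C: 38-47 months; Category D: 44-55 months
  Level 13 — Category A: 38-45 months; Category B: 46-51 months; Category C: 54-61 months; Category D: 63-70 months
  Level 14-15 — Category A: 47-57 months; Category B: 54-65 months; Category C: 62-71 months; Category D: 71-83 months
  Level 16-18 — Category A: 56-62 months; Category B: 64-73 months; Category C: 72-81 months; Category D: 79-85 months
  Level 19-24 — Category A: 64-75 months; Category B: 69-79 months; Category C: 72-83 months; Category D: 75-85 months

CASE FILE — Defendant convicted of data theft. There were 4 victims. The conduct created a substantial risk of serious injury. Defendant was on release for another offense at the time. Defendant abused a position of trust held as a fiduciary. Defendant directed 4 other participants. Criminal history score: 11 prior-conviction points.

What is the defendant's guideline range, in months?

Base offense level for data theft: 13.
R2 applies (level before this adjustment is 13 ≥ 12, so +3): 13 + 3 = 16.
R3 does not apply.
R4 applies: 16 + 2 = 18.
R5 applies: 18 + 3 = 21.
R6 applies: 21 + 3 = 24.
Final offense level: 24.
Criminal history: 11 prior points → Category C (7-13).
Level 24 falls in the 19-24 band.
Grid: Level 19-24 × Category C = 72-83 months.

72-83 months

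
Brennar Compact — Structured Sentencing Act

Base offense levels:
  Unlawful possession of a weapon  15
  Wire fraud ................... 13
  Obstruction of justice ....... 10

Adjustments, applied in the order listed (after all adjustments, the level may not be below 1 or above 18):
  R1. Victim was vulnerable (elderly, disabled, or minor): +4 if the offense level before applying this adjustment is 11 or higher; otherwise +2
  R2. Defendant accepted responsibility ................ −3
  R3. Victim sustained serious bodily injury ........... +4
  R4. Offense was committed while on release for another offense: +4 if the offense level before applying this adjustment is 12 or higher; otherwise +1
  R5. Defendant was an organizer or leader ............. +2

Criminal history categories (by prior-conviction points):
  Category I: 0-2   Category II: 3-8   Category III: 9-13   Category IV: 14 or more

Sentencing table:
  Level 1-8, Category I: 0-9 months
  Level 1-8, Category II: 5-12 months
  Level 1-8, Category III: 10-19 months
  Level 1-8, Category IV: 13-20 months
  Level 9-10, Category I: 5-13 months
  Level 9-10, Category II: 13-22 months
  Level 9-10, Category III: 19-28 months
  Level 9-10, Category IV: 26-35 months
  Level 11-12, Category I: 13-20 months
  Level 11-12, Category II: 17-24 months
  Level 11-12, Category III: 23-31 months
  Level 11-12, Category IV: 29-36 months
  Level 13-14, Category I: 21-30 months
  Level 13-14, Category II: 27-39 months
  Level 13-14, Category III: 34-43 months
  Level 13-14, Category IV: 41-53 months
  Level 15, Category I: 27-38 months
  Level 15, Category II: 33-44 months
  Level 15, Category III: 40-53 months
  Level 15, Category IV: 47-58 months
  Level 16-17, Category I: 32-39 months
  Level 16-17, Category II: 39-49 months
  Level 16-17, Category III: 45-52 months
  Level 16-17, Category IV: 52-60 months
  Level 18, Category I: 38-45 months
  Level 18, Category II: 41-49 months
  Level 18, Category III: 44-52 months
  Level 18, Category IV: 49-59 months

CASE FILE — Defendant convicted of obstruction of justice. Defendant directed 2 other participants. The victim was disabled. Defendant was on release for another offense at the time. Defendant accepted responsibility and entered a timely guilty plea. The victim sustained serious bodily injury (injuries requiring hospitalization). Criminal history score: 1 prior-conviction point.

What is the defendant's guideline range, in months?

Base offense level for obstruction of justice: 10.
R1 applies (level before this adjustment is 10 < 11, so +2): 10 + 2 = 12.
R2 applies: 12 − 3 = 9.
R3 applies: 9 + 4 = 13.
R4 applies (level before this adjustment is 13 ≥ 12, so +4): 13 + 4 = 17.
R5 applies: 17 + 2 = 19.
Level 19 exceeds the maximum of 18; capped at 18.
Final offense level: 18.
Criminal history: 1 prior point → Category I (0-2).
Level 18 falls in the 18 band.
Grid: Level 18 × Category I = 38-45 months.

38-45 months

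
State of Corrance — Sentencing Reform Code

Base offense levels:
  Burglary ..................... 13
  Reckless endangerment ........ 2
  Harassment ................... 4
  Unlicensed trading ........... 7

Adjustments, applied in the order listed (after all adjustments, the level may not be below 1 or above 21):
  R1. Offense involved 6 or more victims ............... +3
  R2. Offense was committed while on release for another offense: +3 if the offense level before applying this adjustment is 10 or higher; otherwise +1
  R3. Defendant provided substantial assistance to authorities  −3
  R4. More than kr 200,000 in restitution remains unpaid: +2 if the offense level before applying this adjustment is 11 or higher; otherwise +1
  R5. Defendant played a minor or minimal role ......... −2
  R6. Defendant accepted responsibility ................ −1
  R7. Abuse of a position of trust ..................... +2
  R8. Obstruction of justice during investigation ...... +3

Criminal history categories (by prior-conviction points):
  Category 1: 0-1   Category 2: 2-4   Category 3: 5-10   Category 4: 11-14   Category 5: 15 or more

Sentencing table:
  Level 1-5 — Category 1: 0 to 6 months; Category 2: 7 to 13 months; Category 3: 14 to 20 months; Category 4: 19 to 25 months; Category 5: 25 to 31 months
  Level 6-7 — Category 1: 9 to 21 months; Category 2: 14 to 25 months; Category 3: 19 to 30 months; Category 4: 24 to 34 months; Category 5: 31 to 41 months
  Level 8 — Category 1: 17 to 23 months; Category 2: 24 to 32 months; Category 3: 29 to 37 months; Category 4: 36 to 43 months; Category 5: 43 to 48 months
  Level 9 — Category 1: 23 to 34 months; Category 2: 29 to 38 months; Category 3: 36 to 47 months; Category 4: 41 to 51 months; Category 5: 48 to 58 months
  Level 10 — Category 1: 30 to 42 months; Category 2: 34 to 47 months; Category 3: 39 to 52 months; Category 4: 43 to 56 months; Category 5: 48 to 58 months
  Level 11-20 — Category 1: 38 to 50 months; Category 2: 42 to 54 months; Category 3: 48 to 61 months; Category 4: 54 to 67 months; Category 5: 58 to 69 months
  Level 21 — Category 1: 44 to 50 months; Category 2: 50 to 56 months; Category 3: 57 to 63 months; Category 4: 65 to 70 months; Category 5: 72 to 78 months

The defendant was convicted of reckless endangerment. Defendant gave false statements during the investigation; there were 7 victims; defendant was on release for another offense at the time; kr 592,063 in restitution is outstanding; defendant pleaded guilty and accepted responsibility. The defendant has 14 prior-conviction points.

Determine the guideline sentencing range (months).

41-51 months

Base offense level for reckless endangerment: 2.
R1 applies: 2 + 3 = 5.
R2 applies (level before this adjustment is 5 < 10, so +1): 5 + 1 = 6.
R3 does not apply.
R4 applies (level before this adjustment is 6 < 11, so +1): 6 + 1 = 7.
R5 does not apply.
R6 applies: 7 − 1 = 6.
R7 does not apply.
R8 applies: 6 + 3 = 9.
Final offense level: 9.
Criminal history: 14 prior points → Category 4 (11-14).
Level 9 falls in the 9 band.
Grid: Level 9 × Category 4 = 41-51 months.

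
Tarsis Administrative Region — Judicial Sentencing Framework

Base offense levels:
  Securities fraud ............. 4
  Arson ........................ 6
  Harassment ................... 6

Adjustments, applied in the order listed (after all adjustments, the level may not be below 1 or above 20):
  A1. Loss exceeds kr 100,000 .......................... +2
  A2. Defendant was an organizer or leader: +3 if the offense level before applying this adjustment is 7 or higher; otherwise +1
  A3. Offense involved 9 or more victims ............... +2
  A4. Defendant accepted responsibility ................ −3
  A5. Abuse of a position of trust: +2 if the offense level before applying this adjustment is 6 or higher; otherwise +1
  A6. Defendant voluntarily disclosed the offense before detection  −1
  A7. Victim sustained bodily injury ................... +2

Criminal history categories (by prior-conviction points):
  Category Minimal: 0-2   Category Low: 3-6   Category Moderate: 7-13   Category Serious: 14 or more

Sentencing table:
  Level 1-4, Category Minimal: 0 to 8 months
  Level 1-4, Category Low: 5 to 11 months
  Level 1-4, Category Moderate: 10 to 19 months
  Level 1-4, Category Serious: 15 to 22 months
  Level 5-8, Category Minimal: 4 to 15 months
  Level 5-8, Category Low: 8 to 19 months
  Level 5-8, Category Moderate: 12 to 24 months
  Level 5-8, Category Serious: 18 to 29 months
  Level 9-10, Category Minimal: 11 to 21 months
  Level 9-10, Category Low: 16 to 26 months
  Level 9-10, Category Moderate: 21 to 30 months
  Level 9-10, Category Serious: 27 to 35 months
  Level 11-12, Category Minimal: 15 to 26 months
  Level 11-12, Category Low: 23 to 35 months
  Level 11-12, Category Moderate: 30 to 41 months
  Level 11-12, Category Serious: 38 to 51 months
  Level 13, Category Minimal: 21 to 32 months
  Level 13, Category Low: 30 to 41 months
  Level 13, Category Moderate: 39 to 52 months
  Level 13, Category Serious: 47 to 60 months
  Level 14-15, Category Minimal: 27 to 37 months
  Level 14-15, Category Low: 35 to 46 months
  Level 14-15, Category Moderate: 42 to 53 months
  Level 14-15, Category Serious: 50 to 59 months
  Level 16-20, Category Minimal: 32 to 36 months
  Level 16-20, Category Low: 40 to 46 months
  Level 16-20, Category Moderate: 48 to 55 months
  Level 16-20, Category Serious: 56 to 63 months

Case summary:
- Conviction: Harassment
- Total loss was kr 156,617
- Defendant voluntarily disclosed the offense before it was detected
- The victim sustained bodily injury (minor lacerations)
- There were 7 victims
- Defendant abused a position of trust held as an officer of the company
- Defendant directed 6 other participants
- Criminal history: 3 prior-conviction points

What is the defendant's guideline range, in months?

Base offense level for harassment: 6.
A1 applies: 6 + 2 = 8.
A2 applies (level before this adjustment is 8 ≥ 7, so +3): 8 + 3 = 11.
A4 does not apply.
A5 applies (level before this adjustment is 11 ≥ 6, so +2): 11 + 2 = 13.
A6 applies: 13 − 1 = 12.
A7 applies: 12 + 2 = 14.
Final offense level: 14.
Criminal history: 3 prior points → Category Low (3-6).
Level 14 falls in the 14-15 band.
Grid: Level 14-15 × Category Low = 35-46 months.

35-46 months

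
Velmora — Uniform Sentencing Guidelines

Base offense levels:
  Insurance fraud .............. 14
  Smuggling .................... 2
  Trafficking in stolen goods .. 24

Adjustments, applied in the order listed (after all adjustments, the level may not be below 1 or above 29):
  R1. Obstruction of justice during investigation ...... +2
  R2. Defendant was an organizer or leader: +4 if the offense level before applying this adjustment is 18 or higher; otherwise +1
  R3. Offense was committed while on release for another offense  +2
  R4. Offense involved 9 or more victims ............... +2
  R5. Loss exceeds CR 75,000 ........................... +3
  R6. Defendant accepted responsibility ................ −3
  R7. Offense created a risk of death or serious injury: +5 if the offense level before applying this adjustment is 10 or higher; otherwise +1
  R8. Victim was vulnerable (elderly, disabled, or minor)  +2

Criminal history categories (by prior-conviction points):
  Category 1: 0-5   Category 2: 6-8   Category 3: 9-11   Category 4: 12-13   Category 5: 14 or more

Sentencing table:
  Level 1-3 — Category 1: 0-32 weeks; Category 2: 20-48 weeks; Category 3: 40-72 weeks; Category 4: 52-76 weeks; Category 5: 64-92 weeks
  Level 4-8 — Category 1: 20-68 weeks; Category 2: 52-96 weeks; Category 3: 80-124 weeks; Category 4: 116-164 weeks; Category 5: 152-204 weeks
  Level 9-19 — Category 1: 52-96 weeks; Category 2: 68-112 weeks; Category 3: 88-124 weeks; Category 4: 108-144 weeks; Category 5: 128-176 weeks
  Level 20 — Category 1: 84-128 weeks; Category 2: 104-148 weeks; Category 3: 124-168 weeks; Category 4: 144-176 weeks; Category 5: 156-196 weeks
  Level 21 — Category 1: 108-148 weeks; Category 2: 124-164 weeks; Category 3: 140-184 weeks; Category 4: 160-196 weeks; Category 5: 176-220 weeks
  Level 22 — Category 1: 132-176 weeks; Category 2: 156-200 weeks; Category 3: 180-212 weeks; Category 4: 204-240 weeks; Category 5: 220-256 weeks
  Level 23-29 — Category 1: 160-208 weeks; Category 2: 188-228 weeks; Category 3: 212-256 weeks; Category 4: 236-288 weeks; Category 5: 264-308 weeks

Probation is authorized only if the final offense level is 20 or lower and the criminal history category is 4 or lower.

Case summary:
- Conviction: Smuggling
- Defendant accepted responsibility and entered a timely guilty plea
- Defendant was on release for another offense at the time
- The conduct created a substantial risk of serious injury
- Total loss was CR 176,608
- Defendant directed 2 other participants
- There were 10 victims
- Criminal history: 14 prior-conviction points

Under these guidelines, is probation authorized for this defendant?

Base offense level for smuggling: 2.
R1 does not apply.
R2 applies (level before this adjustment is 2 < 18, so +1): 2 + 1 = 3.
R3 applies: 3 + 2 = 5.
R4 applies: 5 + 2 = 7.
R5 applies: 7 + 3 = 10.
R6 applies: 10 − 3 = 7.
R7 applies (level before this adjustment is 7 < 10, so +1): 7 + 1 = 8.
Final offense level: 8.
Criminal history: 14 prior points → Category 5 (14+).
Level 8 falls in the 4-8 band.
Grid: Level 4-8 × Category 5 = 152-204 weeks.
Probation check: level 8 ≤ 20 and category 5 > 4 → not eligible.

No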